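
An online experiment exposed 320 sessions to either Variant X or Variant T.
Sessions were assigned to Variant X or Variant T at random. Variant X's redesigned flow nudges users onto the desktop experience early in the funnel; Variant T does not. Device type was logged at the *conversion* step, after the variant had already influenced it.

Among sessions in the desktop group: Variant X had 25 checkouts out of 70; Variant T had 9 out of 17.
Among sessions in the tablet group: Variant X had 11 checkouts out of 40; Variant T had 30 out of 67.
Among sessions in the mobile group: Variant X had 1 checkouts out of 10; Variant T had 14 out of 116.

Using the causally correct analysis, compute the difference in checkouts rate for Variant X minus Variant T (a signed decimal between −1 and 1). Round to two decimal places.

+0.04

The distribution of device type is itself part of what the variant does — it is an intermediate outcome. Holding it fixed would remove that part of the effect; the total effect is the pooled difference.
The causal difference is the pooled difference: 0.308 − 0.265 = +0.043.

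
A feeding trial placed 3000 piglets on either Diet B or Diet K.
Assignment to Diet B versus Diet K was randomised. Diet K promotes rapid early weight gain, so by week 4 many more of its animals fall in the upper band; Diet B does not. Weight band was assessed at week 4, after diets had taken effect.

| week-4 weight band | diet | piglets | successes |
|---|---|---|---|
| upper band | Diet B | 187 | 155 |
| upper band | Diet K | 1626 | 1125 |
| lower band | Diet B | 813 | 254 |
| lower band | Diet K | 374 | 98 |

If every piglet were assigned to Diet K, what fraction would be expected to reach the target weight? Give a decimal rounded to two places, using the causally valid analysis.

Stratifying would compare diets among piglets the diets themselves sorted into week-4 weight band groups — a form of selection on an intermediate. The unconditioned pooled rates give the total causal effect.
So P(outcome | do(Diet K)) is just the pooled rate for Diet K: 1223/2000 = 0.612.

0.61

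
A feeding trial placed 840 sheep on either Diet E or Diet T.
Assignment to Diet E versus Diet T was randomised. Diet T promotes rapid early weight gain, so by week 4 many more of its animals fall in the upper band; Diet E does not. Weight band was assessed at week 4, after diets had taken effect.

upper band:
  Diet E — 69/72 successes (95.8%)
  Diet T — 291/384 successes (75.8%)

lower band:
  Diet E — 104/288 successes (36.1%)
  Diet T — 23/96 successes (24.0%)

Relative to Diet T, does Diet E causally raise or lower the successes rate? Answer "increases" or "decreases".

decreases

The week-4 weight band-specific comparison favours Diet E throughout, but the pooled figures favour Diet T. The question is whether to condition on week-4 weight band.
The distribution of week-4 weight band is itself part of what the diet does — it is an intermediate outcome. Holding it fixed would remove that part of the effect; the total effect is the pooled difference.
Pooled: Diet E 48.1% vs Diet T 65.4%; Diet T is higher overall.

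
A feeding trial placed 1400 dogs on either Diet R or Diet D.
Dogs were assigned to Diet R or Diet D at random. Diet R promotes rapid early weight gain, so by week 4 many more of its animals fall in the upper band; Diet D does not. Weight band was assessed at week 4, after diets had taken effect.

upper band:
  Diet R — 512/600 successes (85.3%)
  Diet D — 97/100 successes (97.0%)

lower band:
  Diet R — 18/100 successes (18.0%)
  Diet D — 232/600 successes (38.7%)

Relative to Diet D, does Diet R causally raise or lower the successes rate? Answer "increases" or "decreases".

increases

Week-4 weight band here is a post-treatment variable shaped by the diet; conditioning on it would introduce bias rather than remove it. The overall comparison is the causal one.
Pooled: Diet R 75.7% vs Diet D 47.0%; Diet R is higher overall.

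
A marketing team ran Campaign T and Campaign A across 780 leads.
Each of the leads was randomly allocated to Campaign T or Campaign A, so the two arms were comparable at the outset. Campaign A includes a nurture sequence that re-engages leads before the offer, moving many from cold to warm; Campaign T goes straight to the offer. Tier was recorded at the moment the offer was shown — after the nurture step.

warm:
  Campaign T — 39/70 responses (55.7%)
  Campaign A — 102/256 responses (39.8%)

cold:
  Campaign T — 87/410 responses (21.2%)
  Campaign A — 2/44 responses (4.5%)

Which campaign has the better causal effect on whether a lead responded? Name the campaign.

Within every engagement tier level Campaign T has the higher rate, yet pooled Campaign A does — Simpson's reversal.
Stratifying would compare campaigns among leads the campaigns themselves sorted into engagement tier groups — a form of selection on an intermediate. The unconditioned pooled rates give the total causal effect.
Pooled: Campaign T 26.2% vs Campaign A 34.7%; Campaign A is higher overall.

Campaign A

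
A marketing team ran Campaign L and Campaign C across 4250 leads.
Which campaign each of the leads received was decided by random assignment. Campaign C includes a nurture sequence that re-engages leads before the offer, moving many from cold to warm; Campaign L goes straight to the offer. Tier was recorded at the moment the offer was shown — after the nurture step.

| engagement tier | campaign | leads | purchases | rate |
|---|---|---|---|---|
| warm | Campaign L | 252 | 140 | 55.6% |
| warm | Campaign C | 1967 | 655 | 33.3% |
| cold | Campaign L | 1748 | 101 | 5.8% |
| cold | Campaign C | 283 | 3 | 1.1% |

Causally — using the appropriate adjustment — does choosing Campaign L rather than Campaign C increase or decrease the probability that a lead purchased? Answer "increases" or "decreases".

Within every engagement tier level Campaign L has the higher rate, yet pooled Campaign C does — Simpson's reversal.
Engagement tier is downstream of the campaign. One should not condition on a consequence of treatment, so the overall rates are the right comparison.
Pooled: Campaign L 12.0% vs Campaign C 29.2%; Campaign C is higher overall.

decreases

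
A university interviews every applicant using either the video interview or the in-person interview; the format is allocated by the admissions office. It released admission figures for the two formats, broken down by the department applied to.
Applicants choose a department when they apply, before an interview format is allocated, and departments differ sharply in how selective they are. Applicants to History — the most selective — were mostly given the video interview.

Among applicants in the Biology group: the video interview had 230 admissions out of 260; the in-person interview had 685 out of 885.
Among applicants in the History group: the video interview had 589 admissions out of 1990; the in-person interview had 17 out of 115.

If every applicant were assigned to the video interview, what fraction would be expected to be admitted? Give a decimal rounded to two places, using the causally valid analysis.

0.50

Department is set before the interview format has any effect — it is not caused by the interview format — and it independently drives the outcome. That makes it a confounder, so the causal comparison is within department levels.
Standardising the video interview to the population department mix: 0.352·230/260 + 0.648·589/1990 = 0.503.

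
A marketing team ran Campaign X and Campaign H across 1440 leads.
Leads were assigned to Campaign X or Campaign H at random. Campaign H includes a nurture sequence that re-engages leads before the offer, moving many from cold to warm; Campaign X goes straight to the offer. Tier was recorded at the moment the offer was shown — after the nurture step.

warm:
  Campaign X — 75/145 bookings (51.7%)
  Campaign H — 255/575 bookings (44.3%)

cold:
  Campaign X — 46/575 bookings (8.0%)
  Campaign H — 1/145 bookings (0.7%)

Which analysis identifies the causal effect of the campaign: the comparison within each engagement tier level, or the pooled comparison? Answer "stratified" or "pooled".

The engagement tier-specific comparison favours Campaign X throughout, but the pooled figures favour Campaign H. The question is whether to condition on engagement tier.
Stratifying would compare campaigns among leads the campaigns themselves sorted into engagement tier groups — a form of selection on an intermediate. The unconditioned pooled rates give the total causal effect.
Pooled: Campaign X 16.8% vs Campaign H 35.6%; Campaign H is higher overall.

pooled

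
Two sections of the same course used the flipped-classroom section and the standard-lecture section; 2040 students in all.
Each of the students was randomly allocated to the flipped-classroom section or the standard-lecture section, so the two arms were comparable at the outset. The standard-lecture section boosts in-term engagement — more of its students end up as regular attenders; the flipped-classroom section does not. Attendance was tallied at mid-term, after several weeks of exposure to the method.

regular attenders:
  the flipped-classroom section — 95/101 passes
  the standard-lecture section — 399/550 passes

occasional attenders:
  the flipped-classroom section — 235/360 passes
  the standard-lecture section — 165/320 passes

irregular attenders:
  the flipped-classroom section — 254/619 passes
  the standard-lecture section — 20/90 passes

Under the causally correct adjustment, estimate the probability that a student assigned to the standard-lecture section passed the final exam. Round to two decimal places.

The stratified and pooled comparisons disagree (the flipped-classroom section wins within each mid-term attendance; the standard-lecture section wins overall), so the answer turns on the causal role of mid-term attendance.
Mid-term attendance is recorded after the teaching method and is itself shifted by it — it sits on the causal path from teaching method to outcome. Conditioning on a mediator would strip out part of the effect we want; the pooled comparison gives the total causal effect.
So P(outcome | do(the standard-lecture section)) is just the pooled rate for the standard-lecture section: 584/960 = 0.608.

0.61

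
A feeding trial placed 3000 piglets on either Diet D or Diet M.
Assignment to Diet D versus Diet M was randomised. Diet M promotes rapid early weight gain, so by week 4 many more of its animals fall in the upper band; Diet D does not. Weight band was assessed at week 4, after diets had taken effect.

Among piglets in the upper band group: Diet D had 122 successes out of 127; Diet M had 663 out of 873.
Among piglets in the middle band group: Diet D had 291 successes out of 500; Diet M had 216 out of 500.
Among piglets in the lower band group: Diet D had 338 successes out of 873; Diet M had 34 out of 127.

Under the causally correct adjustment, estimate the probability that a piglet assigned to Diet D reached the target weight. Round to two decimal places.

The week-4 weight band-specific comparison favours Diet D throughout, but the pooled figures favour Diet M. The question is whether to condition on week-4 weight band.
The distribution of week-4 weight band is itself part of what the diet does — it is an intermediate outcome. Holding it fixed would remove that part of the effect; the total effect is the pooled difference.
So P(outcome | do(Diet D)) is just the pooled rate for Diet D: 751/1500 = 0.501.

0.50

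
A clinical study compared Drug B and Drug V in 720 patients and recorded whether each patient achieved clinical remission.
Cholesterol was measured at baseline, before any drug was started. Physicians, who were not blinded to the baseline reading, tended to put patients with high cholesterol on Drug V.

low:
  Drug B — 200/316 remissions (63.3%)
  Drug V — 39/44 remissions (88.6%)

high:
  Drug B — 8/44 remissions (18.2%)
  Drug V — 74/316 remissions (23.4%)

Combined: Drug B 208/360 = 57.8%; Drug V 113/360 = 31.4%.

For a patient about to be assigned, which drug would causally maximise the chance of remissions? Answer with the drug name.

The stratified and pooled comparisons disagree (Drug V wins within each cholesterol; Drug B wins overall), so the answer turns on the causal role of cholesterol.
Here cholesterol is a common cause — it drives both which drug a case falls under and the outcome. The crude comparison mixes populations; the stratum-specific rates are the causally relevant ones.
Within each level — low: 63.3% vs 88.6%; high: 18.2% vs 23.4% — Drug V is higher every time.

Drug V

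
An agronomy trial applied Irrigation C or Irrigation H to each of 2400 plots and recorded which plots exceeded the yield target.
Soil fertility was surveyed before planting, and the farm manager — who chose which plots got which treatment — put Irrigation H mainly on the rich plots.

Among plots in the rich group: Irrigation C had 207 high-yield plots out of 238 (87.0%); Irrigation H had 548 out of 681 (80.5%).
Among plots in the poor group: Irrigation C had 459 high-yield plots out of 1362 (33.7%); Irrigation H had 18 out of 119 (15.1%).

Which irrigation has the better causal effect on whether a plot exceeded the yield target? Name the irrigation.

Here soil fertility is a common cause — it drives both which irrigation a case falls under and the outcome. The crude comparison mixes populations; the stratum-specific rates are the causally relevant ones.
Within each level — rich: 87.0% vs 80.5%; poor: 33.7% vs 15.1% — Irrigation C is higher every time.

Irrigation C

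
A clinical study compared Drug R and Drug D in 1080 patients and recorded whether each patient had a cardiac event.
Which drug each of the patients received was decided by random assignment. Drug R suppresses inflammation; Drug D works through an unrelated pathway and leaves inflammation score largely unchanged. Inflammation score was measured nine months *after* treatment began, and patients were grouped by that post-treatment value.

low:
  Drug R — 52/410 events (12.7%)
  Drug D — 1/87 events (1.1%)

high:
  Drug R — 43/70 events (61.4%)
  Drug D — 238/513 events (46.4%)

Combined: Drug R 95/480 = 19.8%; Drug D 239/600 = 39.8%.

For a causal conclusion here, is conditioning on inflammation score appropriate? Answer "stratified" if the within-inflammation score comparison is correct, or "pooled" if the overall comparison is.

Drug D is lower inside every inflammation score stratum but Drug R is lower in aggregate. Whether to stratify depends on how inflammation score relates to the drug.
Inflammation score here is a post-treatment variable shaped by the drug; conditioning on it would introduce bias rather than remove it. The overall comparison is the causal one.
Pooled: Drug R 19.8% vs Drug D 39.8%; Drug R is lower overall.

pooled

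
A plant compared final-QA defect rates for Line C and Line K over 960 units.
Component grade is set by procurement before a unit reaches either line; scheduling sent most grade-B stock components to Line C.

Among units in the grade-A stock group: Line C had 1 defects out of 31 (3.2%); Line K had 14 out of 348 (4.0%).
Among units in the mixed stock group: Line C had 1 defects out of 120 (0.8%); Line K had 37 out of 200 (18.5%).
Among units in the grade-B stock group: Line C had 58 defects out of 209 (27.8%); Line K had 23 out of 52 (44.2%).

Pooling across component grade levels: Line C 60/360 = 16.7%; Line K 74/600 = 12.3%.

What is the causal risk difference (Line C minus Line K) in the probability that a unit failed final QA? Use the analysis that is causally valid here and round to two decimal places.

-0.11

Here component grade is a common cause — it drives both which line a case falls under and the outcome. The crude comparison mixes populations; the stratum-specific rates are the causally relevant ones.
Adjusting over the population distribution of component grade: 0.395·(0.032−0.040) + 0.333·(0.008−0.185) + 0.272·(0.278−0.442) = -0.107.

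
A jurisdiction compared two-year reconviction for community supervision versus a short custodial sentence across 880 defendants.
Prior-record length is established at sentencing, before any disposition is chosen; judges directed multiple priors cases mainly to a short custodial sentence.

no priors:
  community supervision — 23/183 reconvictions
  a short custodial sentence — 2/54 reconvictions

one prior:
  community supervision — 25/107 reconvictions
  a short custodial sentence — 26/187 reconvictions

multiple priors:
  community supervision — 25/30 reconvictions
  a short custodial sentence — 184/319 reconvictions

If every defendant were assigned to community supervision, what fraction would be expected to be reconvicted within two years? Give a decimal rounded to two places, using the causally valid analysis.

0.44

Within every prior-record length level a short custodial sentence has the lower rate, yet pooled community supervision does — Simpson's reversal.
Prior-record length differs across dispositions for reasons unrelated to any effect of the disposition itself, and it separately predicts the outcome — a classic confounder. We must compare within prior-record length levels.
Standardising community supervision to the population prior-record length mix: 0.269·23/183 + 0.334·25/107 + 0.397·25/30 = 0.442.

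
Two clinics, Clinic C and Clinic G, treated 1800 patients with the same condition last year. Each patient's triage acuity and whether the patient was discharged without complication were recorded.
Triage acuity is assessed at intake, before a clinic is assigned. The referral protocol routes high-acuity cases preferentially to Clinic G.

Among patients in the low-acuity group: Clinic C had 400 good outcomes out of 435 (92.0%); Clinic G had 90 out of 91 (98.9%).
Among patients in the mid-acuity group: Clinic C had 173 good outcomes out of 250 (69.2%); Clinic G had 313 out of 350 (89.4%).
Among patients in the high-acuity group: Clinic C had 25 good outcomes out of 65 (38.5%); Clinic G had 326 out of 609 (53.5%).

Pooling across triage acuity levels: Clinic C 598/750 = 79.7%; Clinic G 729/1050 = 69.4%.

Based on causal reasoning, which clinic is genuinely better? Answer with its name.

Within every triage acuity level Clinic G has the higher rate, yet pooled Clinic C does — Simpson's reversal.
Triage acuity satisfies the back-door criterion: it is not a descendant of the clinic, and it blocks the spurious path from clinic to outcome. Adjusting for it (i.e., using the within-triage acuity rates) gives the causal effect.
Within each level — low-acuity: 92.0% vs 98.9%; mid-acuity: 69.2% vs 89.4%; high-acuity: 38.5% vs 53.5% — Clinic G is higher every time.

Clinic G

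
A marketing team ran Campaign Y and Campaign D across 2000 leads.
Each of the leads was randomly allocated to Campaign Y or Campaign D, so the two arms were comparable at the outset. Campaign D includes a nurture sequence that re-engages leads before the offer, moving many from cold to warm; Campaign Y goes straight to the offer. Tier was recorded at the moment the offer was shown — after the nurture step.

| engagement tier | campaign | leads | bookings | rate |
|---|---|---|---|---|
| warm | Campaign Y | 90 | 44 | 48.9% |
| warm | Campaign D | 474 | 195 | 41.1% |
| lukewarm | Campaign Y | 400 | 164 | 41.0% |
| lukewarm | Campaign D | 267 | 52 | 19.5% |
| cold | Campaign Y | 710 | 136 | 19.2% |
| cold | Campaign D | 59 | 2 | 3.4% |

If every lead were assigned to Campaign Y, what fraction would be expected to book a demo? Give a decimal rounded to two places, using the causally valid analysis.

Engagement tier is recorded after the campaign and is itself shifted by it — it sits on the causal path from campaign to outcome. Conditioning on a mediator would strip out part of the effect we want; the pooled comparison gives the total causal effect.
So P(outcome | do(Campaign Y)) is just the pooled rate for Campaign Y: 344/1200 = 0.287.

0.29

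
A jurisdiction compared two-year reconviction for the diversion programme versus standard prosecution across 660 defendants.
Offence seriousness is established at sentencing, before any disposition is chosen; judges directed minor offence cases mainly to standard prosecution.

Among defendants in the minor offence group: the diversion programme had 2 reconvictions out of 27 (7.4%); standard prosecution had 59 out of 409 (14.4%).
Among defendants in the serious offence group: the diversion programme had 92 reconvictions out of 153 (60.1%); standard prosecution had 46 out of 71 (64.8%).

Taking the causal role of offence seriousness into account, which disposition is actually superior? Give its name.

The stratified and pooled comparisons disagree (the diversion programme wins within each offence seriousness; standard prosecution wins overall), so the answer turns on the causal role of offence seriousness.
Offence seriousness satisfies the back-door criterion: it is not a descendant of the disposition, and it blocks the spurious path from disposition to outcome. Adjusting for it (i.e., using the within-offence seriousness rates) gives the causal effect.
Within each level — minor offence: 7.4% vs 14.4%; serious offence: 60.1% vs 64.8% — the diversion programme is lower every time.

the diversion programme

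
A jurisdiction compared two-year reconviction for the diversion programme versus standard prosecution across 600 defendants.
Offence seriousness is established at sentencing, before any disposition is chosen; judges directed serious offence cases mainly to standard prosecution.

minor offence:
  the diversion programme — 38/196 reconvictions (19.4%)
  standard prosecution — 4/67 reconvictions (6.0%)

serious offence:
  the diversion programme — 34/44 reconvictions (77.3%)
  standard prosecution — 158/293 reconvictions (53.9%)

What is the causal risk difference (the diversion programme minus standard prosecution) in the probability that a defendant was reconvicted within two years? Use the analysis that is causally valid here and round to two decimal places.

+0.19

The imbalance in offence seriousness arose from how defendants were allocated, not from anything the disposition did; and offence seriousness independently affects the outcome. The pooled gap is confounded — condition on offence seriousness.
Adjusting over the population distribution of offence seriousness: 0.438·(0.194−0.060) + 0.562·(0.773−0.539) = +0.190.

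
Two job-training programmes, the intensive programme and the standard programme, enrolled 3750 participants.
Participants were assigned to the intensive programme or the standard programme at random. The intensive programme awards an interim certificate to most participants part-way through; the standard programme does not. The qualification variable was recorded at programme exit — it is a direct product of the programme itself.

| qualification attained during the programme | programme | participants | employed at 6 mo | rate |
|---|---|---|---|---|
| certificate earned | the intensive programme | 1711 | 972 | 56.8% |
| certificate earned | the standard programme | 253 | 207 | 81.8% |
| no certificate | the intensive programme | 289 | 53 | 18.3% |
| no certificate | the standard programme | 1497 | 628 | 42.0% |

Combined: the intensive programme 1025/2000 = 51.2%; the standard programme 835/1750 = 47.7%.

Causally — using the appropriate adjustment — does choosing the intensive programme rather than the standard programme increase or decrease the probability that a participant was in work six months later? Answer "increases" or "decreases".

increases

The distribution of qualification attained during the programme is itself part of what the programme does — it is an intermediate outcome. Holding it fixed would remove that part of the effect; the total effect is the pooled difference.
Pooled: the intensive programme 51.2% vs the standard programme 47.7%; the intensive programme is higher overall.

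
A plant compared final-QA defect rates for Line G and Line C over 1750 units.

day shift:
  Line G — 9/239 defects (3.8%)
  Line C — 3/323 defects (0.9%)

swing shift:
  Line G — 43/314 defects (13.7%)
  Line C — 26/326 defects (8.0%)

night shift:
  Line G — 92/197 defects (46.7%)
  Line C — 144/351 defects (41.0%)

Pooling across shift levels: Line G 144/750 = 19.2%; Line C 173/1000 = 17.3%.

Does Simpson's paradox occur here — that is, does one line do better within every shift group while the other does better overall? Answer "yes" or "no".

Within each shift level (day shift 3.8% vs 0.9%; swing shift 13.7% vs 8.0%; night shift 46.7% vs 41.0%), Line C has the lower rate every time. Pooled: 19.2% vs 17.3% — Line C has the lower rate overall. They agree.

no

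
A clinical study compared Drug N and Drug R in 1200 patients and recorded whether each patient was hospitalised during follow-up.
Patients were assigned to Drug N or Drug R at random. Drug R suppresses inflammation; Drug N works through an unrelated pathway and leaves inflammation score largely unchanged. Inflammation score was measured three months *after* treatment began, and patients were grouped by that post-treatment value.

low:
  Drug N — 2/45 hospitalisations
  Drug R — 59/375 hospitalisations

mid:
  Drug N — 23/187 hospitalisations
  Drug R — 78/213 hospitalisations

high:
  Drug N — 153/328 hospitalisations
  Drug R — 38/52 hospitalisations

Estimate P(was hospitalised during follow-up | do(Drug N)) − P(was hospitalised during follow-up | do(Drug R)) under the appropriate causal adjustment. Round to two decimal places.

+0.04

Stratifying would compare drugs among patients the drugs themselves sorted into inflammation score groups — a form of selection on an intermediate. The unconditioned pooled rates give the total causal effect.
The causal difference is the pooled difference: 0.318 − 0.273 = +0.044.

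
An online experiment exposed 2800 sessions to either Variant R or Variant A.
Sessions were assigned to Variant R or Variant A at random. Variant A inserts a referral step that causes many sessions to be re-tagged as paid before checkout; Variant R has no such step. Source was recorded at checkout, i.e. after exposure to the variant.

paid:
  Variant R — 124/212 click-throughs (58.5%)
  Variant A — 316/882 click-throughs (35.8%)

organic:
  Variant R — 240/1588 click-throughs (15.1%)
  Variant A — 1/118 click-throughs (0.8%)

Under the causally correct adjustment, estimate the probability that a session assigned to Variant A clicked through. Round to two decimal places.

Traffic source is recorded after the variant and is itself shifted by it — it sits on the causal path from variant to outcome. Conditioning on a mediator would strip out part of the effect we want; the pooled comparison gives the total causal effect.
So P(outcome | do(Variant A)) is just the pooled rate for Variant A: 317/1000 = 0.317.

0.32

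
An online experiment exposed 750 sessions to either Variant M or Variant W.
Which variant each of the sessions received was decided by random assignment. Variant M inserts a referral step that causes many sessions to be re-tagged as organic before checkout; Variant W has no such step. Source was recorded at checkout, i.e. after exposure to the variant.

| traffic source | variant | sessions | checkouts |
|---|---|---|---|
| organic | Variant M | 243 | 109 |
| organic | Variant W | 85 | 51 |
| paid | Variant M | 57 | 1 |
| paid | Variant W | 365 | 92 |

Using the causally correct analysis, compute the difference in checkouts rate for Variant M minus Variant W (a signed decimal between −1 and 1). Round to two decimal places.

+0.05

Traffic source is recorded after the variant and is itself shifted by it — it sits on the causal path from variant to outcome. Conditioning on a mediator would strip out part of the effect we want; the pooled comparison gives the total causal effect.
The causal difference is the pooled difference: 0.367 − 0.318 = +0.049.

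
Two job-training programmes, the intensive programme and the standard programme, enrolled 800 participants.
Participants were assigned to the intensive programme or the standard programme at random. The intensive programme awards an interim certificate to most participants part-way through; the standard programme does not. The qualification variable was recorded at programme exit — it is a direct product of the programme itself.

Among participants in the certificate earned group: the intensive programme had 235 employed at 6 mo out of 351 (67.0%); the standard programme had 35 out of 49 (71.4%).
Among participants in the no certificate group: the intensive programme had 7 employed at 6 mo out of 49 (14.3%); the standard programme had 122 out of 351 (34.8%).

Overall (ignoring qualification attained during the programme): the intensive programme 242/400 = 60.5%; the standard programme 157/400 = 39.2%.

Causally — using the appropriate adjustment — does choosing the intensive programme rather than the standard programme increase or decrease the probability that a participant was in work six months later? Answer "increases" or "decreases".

Qualification attained during the programme is recorded after the programme and is itself shifted by it — it sits on the causal path from programme to outcome. Conditioning on a mediator would strip out part of the effect we want; the pooled comparison gives the total causal effect.
Pooled: the intensive programme 60.5% vs the standard programme 39.2%; the intensive programme is higher overall.

increases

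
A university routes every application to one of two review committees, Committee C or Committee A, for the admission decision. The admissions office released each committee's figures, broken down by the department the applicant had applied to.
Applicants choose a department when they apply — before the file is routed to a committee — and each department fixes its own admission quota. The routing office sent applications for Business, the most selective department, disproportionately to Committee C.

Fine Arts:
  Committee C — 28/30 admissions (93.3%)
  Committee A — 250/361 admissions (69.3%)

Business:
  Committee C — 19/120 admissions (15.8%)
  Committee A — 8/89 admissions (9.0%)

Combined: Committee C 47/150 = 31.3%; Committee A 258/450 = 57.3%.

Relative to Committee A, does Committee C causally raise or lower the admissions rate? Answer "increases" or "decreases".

increases

Since department is a pre-existing factor (not a product of the review committee) and it affects the outcome on its own, it is a confounder. The stratified rates, not the pooled rate, identify the causal effect.
Within each level — Fine Arts: 93.3% vs 69.3%; Business: 15.8% vs 9.0% — Committee C is higher every time.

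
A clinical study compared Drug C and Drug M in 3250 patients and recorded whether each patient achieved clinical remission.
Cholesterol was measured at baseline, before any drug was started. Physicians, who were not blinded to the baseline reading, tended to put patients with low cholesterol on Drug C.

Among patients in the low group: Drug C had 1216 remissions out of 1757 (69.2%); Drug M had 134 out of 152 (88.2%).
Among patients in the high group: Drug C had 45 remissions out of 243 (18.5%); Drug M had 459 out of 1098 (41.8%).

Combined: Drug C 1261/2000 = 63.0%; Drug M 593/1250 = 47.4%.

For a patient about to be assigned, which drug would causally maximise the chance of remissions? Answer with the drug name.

Drug M

Drug M is higher inside every cholesterol stratum but Drug C is higher in aggregate. Whether to stratify depends on how cholesterol relates to the drug.
Cholesterol satisfies the back-door criterion: it is not a descendant of the drug, and it blocks the spurious path from drug to outcome. Adjusting for it (i.e., using the within-cholesterol rates) gives the causal effect.
Within each level — low: 69.2% vs 88.2%; high: 18.5% vs 41.8% — Drug M is higher every time.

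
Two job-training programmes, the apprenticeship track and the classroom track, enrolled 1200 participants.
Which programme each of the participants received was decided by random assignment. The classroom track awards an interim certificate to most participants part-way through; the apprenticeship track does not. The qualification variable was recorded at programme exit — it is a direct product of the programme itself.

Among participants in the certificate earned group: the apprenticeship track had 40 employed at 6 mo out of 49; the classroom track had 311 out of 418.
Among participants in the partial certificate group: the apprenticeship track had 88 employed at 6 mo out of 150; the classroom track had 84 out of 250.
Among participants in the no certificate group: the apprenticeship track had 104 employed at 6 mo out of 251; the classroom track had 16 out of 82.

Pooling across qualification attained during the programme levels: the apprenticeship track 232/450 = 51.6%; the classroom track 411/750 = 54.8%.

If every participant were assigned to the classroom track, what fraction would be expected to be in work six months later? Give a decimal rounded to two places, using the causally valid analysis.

0.55

The qualification attained during the programme-specific comparison favours the apprenticeship track throughout, but the pooled figures favour the classroom track. The question is whether to condition on qualification attained during the programme.
Qualification attained during the programme is recorded after the programme and is itself shifted by it — it sits on the causal path from programme to outcome. Conditioning on a mediator would strip out part of the effect we want; the pooled comparison gives the total causal effect.
So P(outcome | do(the classroom track)) is just the pooled rate for the classroom track: 411/750 = 0.548.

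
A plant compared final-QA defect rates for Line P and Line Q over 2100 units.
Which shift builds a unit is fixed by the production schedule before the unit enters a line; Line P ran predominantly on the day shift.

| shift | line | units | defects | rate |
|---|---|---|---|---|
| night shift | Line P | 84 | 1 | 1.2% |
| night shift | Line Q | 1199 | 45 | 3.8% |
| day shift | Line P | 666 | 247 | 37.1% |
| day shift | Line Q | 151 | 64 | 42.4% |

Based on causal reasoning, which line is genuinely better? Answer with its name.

Line P

The stratified and pooled comparisons disagree (Line P wins within each shift; Line Q wins overall), so the answer turns on the causal role of shift.
Shift differs across lines for reasons unrelated to any effect of the line itself, and it separately predicts the outcome — a classic confounder. We must compare within shift levels.
Within each level — night shift: 1.2% vs 3.8%; day shift: 37.1% vs 42.4% — Line P is lower every time.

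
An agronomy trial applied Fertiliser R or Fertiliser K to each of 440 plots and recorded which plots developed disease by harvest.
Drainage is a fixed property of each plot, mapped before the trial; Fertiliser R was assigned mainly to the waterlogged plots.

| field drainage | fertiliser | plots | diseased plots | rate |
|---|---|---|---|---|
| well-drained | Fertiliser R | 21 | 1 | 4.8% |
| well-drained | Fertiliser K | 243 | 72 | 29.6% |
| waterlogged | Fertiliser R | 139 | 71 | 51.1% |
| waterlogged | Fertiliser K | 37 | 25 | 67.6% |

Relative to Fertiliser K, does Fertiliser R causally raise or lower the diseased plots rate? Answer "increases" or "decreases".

decreases

The stratified and pooled comparisons disagree (Fertiliser R wins within each field drainage; Fertiliser K wins overall), so the answer turns on the causal role of field drainage.
Nothing the fertiliser does changes field drainage; the imbalance is an allocation artefact. With field drainage also predicting the outcome, the pooled figure is confounded, and the within-stratum comparison is the causal one.
Within each level — well-drained: 4.8% vs 29.6%; waterlogged: 51.1% vs 67.6% — Fertiliser R is lower every time.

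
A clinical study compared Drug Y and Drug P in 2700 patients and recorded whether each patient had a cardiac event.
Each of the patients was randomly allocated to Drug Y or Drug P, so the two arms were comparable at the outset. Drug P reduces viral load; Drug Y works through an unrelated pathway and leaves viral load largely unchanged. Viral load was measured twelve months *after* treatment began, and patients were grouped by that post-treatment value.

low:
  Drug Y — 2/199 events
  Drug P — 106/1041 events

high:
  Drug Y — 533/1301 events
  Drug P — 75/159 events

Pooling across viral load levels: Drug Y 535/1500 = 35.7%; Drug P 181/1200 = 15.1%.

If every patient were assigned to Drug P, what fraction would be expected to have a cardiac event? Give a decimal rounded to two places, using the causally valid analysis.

0.15

The distribution of viral load is itself part of what the drug does — it is an intermediate outcome. Holding it fixed would remove that part of the effect; the total effect is the pooled difference.
So P(outcome | do(Drug P)) is just the pooled rate for Drug P: 181/1200 = 0.151.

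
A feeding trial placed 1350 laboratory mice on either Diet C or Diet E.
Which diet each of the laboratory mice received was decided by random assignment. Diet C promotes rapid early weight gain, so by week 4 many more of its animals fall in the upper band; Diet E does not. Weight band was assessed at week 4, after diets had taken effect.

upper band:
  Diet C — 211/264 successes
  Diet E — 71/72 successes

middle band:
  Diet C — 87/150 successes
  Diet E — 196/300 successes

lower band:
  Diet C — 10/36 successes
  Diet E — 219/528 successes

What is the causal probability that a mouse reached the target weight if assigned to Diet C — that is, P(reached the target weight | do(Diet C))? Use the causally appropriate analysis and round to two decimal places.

Week-4 weight band here is a post-treatment variable shaped by the diet; conditioning on it would introduce bias rather than remove it. The overall comparison is the causal one.
So P(outcome | do(Diet C)) is just the pooled rate for Diet C: 308/450 = 0.684.

0.68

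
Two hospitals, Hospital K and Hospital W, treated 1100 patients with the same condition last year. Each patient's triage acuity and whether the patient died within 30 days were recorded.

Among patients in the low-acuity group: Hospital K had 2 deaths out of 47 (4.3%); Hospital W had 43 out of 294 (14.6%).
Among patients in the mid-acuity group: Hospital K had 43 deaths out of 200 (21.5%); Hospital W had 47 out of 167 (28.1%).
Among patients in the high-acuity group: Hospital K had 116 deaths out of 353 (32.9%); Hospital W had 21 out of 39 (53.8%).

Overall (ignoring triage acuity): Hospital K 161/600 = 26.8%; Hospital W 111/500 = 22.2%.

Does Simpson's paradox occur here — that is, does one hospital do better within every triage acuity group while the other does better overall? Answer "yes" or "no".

yes

Within each triage acuity level (low-acuity 4.3% vs 14.6%; mid-acuity 21.5% vs 28.1%; high-acuity 32.9% vs 53.8%), Hospital K has the lower rate every time. Pooled: 26.8% vs 22.2% — Hospital W has the lower rate overall. The two comparisons disagree.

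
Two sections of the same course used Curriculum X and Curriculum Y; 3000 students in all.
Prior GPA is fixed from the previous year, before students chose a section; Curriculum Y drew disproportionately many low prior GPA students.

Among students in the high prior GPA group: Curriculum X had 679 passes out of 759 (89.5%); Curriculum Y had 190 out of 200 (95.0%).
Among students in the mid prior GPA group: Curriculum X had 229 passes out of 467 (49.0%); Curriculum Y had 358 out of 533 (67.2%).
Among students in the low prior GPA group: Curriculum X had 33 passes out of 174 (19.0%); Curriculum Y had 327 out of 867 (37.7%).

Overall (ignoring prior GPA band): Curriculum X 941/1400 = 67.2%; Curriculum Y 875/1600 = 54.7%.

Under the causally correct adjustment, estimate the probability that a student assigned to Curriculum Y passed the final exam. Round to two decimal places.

The stratified and pooled comparisons disagree (Curriculum Y wins within each prior GPA band; Curriculum X wins overall), so the answer turns on the causal role of prior GPA band.
The imbalance in prior GPA band arose from how students were allocated, not from anything the teaching method did; and prior GPA band independently affects the outcome. The pooled gap is confounded — condition on prior GPA band.
Standardising Curriculum Y to the population prior GPA band mix: 0.320·190/200 + 0.333·358/533 + 0.347·327/867 = 0.658.

0.66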